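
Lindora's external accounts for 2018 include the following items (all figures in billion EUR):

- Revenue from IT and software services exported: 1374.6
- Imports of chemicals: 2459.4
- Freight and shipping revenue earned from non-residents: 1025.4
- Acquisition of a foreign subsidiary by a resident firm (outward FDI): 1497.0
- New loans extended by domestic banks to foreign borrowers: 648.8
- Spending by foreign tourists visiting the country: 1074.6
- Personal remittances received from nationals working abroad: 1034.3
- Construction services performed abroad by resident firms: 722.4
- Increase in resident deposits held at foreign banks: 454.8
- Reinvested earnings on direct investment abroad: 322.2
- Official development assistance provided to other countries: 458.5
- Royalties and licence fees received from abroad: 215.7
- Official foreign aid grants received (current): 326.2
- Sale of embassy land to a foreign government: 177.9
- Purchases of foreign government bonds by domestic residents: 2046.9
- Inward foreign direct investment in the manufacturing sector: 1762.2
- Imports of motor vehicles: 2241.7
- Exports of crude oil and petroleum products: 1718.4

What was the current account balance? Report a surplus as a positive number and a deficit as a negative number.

Goods: -2241.7 + 1718.4 - 2459.4 = -2982.7
Services: 215.7 + 1374.6 + 722.4 + 1074.6 + 1025.4 = 4412.7
Primary income: 322.2
Secondary income: 326.2 + 1034.3 - 458.5 = 902.0
Current account = (-2982.7) + 4412.7 + 322.2 + 902.0 = 2654.2
(Excluded from the current account — financial account: acquisition of a foreign subsidiary by a resident firm (outward FDI) 1497.0, new loans extended by domestic banks to foreign borrowers 648.8, increase in resident deposits held at foreign banks 454.8, purchases of foreign government bonds by domestic residents 2046.9, inward foreign direct investment in the manufacturing sector 1762.2; capital account: sale of embassy land to a foreign government 177.9.)

2654.2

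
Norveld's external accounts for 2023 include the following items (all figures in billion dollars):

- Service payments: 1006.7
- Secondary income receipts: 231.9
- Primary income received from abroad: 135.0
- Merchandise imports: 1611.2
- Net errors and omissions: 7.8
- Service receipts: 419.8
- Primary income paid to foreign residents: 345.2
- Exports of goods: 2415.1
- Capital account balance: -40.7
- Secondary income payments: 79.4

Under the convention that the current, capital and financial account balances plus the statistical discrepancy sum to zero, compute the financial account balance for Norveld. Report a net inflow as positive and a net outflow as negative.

-126.4

Goods balance = 2415.1 - 1611.2 = 803.9
Services balance = 419.8 - 1006.7 = -586.9
Trade balance (goods + services) = 803.9 + (-586.9) = 217.0
Net primary income = 135.0 - 345.2 = -210.2
Net secondary income = 231.9 - 79.4 = 152.5
Current account = 217.0 + (-210.2) + 152.5 = 159.3
Financial account = -(159.3 + (-40.7) + 7.8) = -126.4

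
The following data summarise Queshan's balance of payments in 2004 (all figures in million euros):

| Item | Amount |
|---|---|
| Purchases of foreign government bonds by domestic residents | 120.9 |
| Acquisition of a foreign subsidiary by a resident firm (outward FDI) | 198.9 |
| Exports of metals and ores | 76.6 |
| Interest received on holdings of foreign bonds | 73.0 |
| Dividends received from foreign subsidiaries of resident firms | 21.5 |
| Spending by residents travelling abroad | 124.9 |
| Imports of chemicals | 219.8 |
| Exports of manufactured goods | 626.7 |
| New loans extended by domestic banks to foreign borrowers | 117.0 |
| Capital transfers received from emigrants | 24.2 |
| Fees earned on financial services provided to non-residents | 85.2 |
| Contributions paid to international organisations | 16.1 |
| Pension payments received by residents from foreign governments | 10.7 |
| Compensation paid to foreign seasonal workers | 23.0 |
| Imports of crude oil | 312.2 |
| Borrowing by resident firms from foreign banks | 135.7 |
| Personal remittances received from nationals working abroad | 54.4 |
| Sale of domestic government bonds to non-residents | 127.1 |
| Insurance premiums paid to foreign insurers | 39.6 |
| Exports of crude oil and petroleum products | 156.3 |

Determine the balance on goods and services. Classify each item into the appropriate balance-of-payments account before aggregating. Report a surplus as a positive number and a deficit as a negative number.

248.3

Goods: -312.2 + 626.7 + 76.6 - 219.8 + 156.3 = 327.6
Services: 85.2 - 124.9 - 39.6 = -79.3
Trade balance = 327.6 + (-79.3) = 248.3
(Excluded from the trade balance — financial account: purchases of foreign government bonds by domestic residents 120.9, acquisition of a foreign subsidiary by a resident firm (outward FDI) 198.9, new loans extended by domestic banks to foreign borrowers 117.0, borrowing by resident firms from foreign banks 135.7, sale of domestic government bonds to non-residents 127.1; primary income: interest received on holdings of foreign bonds 73.0, dividends received from foreign subsidiaries of resident firms 21.5, compensation paid to foreign seasonal workers 23.0; capital account: capital transfers received from emigrants 24.2; secondary income: contributions paid to international organisations 16.1, pension payments received by residents from foreign governments 10.7, personal remittances received from nationals working abroad 54.4.)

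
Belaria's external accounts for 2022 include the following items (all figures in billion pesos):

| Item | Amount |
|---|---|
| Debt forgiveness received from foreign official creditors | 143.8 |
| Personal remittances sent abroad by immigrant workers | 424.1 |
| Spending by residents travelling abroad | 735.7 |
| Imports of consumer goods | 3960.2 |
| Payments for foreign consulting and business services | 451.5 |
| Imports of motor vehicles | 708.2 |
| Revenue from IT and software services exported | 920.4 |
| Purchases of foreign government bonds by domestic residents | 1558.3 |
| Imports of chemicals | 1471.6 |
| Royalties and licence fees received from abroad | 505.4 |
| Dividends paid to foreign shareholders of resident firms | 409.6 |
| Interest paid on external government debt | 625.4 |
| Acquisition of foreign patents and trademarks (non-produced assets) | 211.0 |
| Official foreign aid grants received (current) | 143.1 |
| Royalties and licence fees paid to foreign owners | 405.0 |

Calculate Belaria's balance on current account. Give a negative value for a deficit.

Goods: -1471.6 - 3960.2 - 708.2 = -6140.0
Services: 505.4 - 405.0 - 735.7 + 920.4 - 451.5 = -166.4
Primary income: -409.6 - 625.4 = -1035.0
Secondary income: 143.1 - 424.1 = -281.0
Current account = (-6140.0) + (-166.4) + (-1035.0) + (-281.0) = -7622.4
(Excluded from the current account — capital account: debt forgiveness received from foreign official creditors 143.8, acquisition of foreign patents and trademarks (non-produced assets) 211.0; financial account: purchases of foreign government bonds by domestic residents 1558.3.)

-7622.4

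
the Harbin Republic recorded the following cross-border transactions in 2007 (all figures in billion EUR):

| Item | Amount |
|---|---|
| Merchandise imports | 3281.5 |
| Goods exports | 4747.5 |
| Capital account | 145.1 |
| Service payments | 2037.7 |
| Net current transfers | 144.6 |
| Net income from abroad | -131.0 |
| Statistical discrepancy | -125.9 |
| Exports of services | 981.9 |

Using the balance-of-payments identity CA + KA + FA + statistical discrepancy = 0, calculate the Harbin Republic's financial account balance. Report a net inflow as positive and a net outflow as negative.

Goods balance = 4747.5 - 3281.5 = 1466.0
Services balance = 981.9 - 2037.7 = -1055.8
Trade balance (goods + services) = 1466.0 + (-1055.8) = 410.2
Net primary income = -131.0
Net secondary income = 144.6
Current account = 410.2 + (-131.0) + 144.6 = 423.8
Financial account = -(423.8 + 145.1 + (-125.9)) = -443.0

-443.0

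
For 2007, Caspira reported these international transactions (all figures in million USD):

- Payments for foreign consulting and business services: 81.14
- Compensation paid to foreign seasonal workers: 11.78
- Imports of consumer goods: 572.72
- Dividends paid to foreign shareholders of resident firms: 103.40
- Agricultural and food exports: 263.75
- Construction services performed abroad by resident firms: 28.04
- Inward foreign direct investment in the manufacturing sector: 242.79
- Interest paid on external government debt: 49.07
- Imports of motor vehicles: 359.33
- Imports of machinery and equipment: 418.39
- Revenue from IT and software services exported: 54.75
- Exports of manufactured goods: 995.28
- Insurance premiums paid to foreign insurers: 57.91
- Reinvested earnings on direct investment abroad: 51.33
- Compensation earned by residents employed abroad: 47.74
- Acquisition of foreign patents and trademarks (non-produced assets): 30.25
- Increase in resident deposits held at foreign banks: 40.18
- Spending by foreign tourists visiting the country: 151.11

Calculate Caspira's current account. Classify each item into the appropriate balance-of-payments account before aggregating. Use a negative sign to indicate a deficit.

Goods: 263.75 - 418.39 - 572.72 + 995.28 - 359.33 = -91.41
Services: 54.75 - 81.14 + 28.04 + 151.11 - 57.91 = 94.85
Primary income: -11.78 - 49.07 + 47.74 + 51.33 - 103.40 = -65.18
Current account = (-91.41) + 94.85 + (-65.18) = -61.74
(Excluded from the current account — financial account: inward foreign direct investment in the manufacturing sector 242.79, increase in resident deposits held at foreign banks 40.18; capital account: acquisition of foreign patents and trademarks (non-produced assets) 30.25.)

-61.74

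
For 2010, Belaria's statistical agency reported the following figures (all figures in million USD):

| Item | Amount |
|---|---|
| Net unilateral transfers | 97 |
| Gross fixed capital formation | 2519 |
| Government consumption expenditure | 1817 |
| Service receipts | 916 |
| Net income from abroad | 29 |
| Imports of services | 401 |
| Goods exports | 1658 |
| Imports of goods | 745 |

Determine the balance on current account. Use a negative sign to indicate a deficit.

Goods balance = 1658 - 745 = 913
Services balance = 916 - 401 = 515
Trade balance (goods + services) = 913 + 515 = 1428
Net primary income = 29
Net secondary income = 97
Current account = 1428 + 29 + 97 = 1554

1554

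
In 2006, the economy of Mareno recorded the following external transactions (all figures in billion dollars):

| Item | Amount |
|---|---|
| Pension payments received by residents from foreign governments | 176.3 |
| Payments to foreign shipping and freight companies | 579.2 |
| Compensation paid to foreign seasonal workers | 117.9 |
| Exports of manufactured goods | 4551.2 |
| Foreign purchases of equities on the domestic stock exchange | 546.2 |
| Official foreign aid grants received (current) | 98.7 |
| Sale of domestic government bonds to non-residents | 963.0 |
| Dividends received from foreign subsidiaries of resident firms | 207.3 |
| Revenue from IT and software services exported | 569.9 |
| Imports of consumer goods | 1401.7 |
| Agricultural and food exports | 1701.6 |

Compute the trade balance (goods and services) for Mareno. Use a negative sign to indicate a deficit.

Goods: -1401.7 + 4551.2 + 1701.6 = 4851.1
Services: -579.2 + 569.9 = -9.3
Trade balance = 4851.1 + (-9.3) = 4841.8
(Excluded from the trade balance — secondary income: pension payments received by residents from foreign governments 176.3, official foreign aid grants received (current) 98.7; primary income: compensation paid to foreign seasonal workers 117.9, dividends received from foreign subsidiaries of resident firms 207.3; financial account: foreign purchases of equities on the domestic stock exchange 546.2, sale of domestic government bonds to non-residents 963.0.)

4841.8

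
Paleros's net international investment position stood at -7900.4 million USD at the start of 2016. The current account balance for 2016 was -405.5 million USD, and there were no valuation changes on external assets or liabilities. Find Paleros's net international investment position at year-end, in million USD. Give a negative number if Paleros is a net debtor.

With no valuation effects, change in NIIP = current account = -405.5
End-of-year NIIP = -7900.4 + (-405.5) = -8305.9

-8305.9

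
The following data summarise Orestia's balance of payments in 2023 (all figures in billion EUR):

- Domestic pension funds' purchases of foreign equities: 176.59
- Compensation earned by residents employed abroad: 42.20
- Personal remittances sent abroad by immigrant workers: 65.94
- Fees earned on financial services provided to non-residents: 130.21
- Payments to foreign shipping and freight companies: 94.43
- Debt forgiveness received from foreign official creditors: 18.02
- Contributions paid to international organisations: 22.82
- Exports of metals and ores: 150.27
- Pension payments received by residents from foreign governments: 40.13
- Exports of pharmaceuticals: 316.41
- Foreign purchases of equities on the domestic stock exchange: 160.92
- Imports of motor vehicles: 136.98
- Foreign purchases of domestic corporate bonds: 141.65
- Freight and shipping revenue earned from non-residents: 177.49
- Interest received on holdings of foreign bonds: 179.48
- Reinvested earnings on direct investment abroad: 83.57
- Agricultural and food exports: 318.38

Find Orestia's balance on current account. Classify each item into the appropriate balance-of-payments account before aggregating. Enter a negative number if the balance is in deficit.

1117.97

Goods: 318.38 - 136.98 + 316.41 + 150.27 = 648.08
Services: -94.43 + 130.21 + 177.49 = 213.27
Primary income: 179.48 + 83.57 + 42.20 = 305.25
Secondary income: -65.94 + 40.13 - 22.82 = -48.63
Current account = 648.08 + 213.27 + 305.25 + (-48.63) = 1117.97
(Excluded from the current account — financial account: domestic pension funds' purchases of foreign equities 176.59, foreign purchases of equities on the domestic stock exchange 160.92, foreign purchases of domestic corporate bonds 141.65; capital account: debt forgiveness received from foreign official creditors 18.02.)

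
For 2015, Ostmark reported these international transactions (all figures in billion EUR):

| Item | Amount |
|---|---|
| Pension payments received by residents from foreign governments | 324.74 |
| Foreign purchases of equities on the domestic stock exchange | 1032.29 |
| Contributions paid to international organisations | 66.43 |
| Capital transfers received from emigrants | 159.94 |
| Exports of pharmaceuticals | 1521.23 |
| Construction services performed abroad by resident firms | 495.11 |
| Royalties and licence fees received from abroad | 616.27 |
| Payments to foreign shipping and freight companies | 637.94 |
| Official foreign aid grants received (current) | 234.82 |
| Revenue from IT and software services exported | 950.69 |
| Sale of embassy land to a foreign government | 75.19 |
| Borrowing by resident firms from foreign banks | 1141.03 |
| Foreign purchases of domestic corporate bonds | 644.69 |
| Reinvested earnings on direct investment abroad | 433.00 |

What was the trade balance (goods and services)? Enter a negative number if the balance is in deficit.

Goods: 1521.23
Services: -637.94 + 950.69 + 616.27 + 495.11 = 1424.13
Trade balance = 1521.23 + 1424.13 = 2945.36
(Excluded from the trade balance — secondary income: pension payments received by residents from foreign governments 324.74, contributions paid to international organisations 66.43, official foreign aid grants received (current) 234.82; financial account: foreign purchases of equities on the domestic stock exchange 1032.29, borrowing by resident firms from foreign banks 1141.03, foreign purchases of domestic corporate bonds 644.69; capital account: capital transfers received from emigrants 159.94, sale of embassy land to a foreign government 75.19; primary income: reinvested earnings on direct investment abroad 433.00.)

2945.36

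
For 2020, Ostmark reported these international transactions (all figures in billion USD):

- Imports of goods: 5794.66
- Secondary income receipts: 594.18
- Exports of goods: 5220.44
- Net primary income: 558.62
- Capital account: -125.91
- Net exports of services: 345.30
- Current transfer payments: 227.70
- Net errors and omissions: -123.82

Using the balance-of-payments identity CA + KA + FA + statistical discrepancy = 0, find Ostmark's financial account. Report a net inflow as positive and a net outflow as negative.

-446.45

Goods balance = 5220.44 - 5794.66 = -574.22
Services balance = 345.30
Trade balance (goods + services) = -574.22 + 345.30 = -228.92
Net primary income = 558.62
Net secondary income = 594.18 - 227.70 = 366.48
Current account = -228.92 + 558.62 + 366.48 = 696.18
Financial account = -(696.18 + (-125.91) + (-123.82)) = -446.45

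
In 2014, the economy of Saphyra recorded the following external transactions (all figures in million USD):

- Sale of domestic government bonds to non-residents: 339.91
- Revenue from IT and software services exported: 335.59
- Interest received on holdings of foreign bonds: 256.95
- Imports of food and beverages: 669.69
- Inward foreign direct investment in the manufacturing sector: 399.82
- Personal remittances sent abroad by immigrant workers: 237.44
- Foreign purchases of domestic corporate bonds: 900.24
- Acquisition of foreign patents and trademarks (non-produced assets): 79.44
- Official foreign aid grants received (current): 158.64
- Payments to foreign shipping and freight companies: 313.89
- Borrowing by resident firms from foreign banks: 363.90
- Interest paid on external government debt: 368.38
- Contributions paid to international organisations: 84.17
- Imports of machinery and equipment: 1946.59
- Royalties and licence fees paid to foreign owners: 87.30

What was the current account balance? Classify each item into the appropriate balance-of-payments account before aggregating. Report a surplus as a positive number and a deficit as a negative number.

Goods: -1946.59 - 669.69 = -2616.28
Services: -313.89 - 87.30 + 335.59 = -65.60
Primary income: -368.38 + 256.95 = -111.43
Secondary income: -237.44 + 158.64 - 84.17 = -162.97
Current account = (-2616.28) + (-65.60) + (-111.43) + (-162.97) = -2956.28
(Excluded from the current account — financial account: sale of domestic government bonds to non-residents 339.91, inward foreign direct investment in the manufacturing sector 399.82, foreign purchases of domestic corporate bonds 900.24, borrowing by resident firms from foreign banks 363.90; capital account: acquisition of foreign patents and trademarks (non-produced assets) 79.44.)

-2956.28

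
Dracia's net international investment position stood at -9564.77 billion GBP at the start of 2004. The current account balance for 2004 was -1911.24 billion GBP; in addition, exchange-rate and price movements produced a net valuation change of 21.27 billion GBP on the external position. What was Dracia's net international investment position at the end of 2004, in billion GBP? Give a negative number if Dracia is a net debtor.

Change in NIIP = current account + net valuation change = -1911.24 + 21.27 = -1889.97
End-of-year NIIP = -9564.77 + (-1889.97) = -11454.74

-11454.74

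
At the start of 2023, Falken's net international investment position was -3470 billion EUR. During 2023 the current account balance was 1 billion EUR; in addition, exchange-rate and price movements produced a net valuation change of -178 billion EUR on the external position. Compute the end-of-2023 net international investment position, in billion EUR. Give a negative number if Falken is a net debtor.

-3647

Change in NIIP = current account + net valuation change = 1 + (-178) = -177
End-of-year NIIP = -3470 + (-177) = -3647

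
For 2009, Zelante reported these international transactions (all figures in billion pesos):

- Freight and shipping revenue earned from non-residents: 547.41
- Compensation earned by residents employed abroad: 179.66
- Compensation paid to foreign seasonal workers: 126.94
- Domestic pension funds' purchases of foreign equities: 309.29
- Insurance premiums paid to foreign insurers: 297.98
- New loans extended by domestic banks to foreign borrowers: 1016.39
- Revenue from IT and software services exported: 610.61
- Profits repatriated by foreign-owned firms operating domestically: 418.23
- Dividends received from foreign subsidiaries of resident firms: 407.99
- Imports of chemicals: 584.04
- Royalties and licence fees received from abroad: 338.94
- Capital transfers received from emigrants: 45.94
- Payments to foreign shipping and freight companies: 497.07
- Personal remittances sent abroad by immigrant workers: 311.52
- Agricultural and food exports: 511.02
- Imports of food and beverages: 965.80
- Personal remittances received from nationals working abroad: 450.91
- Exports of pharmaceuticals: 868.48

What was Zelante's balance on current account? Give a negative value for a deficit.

Goods: -965.80 + 868.48 + 511.02 - 584.04 = -170.34
Services: 338.94 - 497.07 - 297.98 + 610.61 + 547.41 = 701.91
Primary income: -126.94 - 418.23 + 179.66 + 407.99 = 42.48
Secondary income: 450.91 - 311.52 = 139.39
Current account = (-170.34) + 701.91 + 42.48 + 139.39 = 713.44
(Excluded from the current account — financial account: domestic pension funds' purchases of foreign equities 309.29, new loans extended by domestic banks to foreign borrowers 1016.39; capital account: capital transfers received from emigrants 45.94.)

713.44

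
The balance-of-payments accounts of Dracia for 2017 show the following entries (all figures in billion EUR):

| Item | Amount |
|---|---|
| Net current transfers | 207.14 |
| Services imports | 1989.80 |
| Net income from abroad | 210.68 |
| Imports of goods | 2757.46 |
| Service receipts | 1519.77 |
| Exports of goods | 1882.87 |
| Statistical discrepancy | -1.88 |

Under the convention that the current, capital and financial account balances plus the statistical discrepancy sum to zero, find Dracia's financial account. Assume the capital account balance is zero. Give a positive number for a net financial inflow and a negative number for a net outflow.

Goods balance = 1882.87 - 2757.46 = -874.59
Services balance = 1519.77 - 1989.80 = -470.03
Trade balance (goods + services) = -874.59 + (-470.03) = -1344.62
Net primary income = 210.68
Net secondary income = 207.14
Current account = -1344.62 + 210.68 + 207.14 = -926.80
Financial account = -(-926.80 + (-1.88)) = 928.68

928.68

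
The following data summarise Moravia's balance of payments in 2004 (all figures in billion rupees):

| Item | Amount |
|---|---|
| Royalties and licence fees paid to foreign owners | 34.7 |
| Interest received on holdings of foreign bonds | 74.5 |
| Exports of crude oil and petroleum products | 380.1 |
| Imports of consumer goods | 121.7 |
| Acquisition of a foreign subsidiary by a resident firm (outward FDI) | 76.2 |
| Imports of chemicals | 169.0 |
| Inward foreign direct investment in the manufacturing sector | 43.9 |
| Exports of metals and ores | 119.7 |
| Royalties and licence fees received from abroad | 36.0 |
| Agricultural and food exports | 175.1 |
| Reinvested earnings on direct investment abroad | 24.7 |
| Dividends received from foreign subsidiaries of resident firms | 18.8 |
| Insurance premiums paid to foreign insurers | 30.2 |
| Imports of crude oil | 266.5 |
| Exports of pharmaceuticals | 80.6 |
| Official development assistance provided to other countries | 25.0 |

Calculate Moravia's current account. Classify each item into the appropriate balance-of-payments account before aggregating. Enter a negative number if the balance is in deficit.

Goods: 80.6 + 380.1 - 121.7 - 169.0 + 175.1 + 119.7 - 266.5 = 198.3
Services: -34.7 + 36.0 - 30.2 = -28.9
Primary income: 18.8 + 24.7 + 74.5 = 118.0
Secondary income: -25.0
Current account = 198.3 + (-28.9) + 118.0 + (-25.0) = 262.4
(Excluded from the current account — financial account: acquisition of a foreign subsidiary by a resident firm (outward FDI) 76.2, inward foreign direct investment in the manufacturing sector 43.9.)

262.4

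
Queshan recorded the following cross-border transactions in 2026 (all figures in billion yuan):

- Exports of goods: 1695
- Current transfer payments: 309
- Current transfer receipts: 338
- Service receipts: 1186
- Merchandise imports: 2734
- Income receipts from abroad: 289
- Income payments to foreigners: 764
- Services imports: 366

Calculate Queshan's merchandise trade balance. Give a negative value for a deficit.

Goods balance = 1695 - 2734 = -1039

-1039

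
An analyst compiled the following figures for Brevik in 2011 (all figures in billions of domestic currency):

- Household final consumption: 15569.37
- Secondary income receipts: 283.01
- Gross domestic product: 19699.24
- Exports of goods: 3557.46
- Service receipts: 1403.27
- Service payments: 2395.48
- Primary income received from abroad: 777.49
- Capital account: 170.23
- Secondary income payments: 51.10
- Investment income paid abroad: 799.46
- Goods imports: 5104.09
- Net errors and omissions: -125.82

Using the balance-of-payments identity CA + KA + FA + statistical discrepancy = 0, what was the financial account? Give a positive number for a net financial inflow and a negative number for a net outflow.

Goods balance = 3557.46 - 5104.09 = -1546.63
Services balance = 1403.27 - 2395.48 = -992.21
Trade balance (goods + services) = -1546.63 + (-992.21) = -2538.84
Net primary income = 777.49 - 799.46 = -21.97
Net secondary income = 283.01 - 51.10 = 231.91
Current account = -2538.84 + (-21.97) + 231.91 = -2328.90
Financial account = -(-2328.90 + 170.23 + (-125.82)) = 2284.49

2284.49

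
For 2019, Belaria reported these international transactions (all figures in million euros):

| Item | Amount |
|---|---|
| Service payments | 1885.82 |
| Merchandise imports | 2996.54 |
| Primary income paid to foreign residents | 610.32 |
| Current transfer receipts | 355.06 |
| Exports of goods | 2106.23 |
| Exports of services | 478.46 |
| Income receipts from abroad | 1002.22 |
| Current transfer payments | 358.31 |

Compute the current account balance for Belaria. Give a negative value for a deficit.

-1909.02

Goods balance = 2106.23 - 2996.54 = -890.31
Services balance = 478.46 - 1885.82 = -1407.36
Trade balance (goods + services) = -890.31 + (-1407.36) = -2297.67
Net primary income = 1002.22 - 610.32 = 391.90
Net secondary income = 355.06 - 358.31 = -3.25
Current account = -2297.67 + 391.90 + (-3.25) = -1909.02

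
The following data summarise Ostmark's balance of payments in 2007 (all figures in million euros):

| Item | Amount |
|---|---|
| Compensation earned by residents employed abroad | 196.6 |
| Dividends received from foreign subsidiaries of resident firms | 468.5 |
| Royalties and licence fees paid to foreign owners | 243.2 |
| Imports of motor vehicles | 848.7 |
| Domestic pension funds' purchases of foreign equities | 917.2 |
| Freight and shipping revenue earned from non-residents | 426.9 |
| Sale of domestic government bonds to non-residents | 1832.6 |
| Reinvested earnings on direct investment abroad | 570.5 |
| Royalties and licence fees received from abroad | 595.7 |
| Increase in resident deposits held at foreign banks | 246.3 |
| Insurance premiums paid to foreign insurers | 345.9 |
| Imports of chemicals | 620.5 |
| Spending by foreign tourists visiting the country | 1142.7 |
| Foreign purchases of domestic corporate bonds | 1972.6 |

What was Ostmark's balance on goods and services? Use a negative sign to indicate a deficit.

107.0

Goods: -848.7 - 620.5 = -1469.2
Services: 1142.7 - 345.9 - 243.2 + 426.9 + 595.7 = 1576.2
Trade balance = -1469.2 + 1576.2 = 107.0
(Excluded from the trade balance — primary income: compensation earned by residents employed abroad 196.6, dividends received from foreign subsidiaries of resident firms 468.5, reinvested earnings on direct investment abroad 570.5; financial account: domestic pension funds' purchases of foreign equities 917.2, sale of domestic government bonds to non-residents 1832.6, increase in resident deposits held at foreign banks 246.3, foreign purchases of domestic corporate bonds 1972.6.)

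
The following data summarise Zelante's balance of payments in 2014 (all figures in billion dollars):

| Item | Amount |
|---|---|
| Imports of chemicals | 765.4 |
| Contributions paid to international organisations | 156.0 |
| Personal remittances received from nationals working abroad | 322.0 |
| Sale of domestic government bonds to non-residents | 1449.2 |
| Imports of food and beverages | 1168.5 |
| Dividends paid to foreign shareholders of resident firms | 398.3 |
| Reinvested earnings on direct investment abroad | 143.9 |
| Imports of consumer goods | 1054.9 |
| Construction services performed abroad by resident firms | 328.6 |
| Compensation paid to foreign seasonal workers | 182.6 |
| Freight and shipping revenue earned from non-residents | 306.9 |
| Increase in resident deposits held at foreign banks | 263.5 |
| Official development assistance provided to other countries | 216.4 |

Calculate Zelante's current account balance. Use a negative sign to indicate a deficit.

-2840.7

Goods: -765.4 - 1054.9 - 1168.5 = -2988.8
Services: 328.6 + 306.9 = 635.5
Primary income: -398.3 - 182.6 + 143.9 = -437.0
Secondary income: 322.0 - 216.4 - 156.0 = -50.4
Current account = (-2988.8) + 635.5 + (-437.0) + (-50.4) = -2840.7
(Excluded from the current account — financial account: sale of domestic government bonds to non-residents 1449.2, increase in resident deposits held at foreign banks 263.5.)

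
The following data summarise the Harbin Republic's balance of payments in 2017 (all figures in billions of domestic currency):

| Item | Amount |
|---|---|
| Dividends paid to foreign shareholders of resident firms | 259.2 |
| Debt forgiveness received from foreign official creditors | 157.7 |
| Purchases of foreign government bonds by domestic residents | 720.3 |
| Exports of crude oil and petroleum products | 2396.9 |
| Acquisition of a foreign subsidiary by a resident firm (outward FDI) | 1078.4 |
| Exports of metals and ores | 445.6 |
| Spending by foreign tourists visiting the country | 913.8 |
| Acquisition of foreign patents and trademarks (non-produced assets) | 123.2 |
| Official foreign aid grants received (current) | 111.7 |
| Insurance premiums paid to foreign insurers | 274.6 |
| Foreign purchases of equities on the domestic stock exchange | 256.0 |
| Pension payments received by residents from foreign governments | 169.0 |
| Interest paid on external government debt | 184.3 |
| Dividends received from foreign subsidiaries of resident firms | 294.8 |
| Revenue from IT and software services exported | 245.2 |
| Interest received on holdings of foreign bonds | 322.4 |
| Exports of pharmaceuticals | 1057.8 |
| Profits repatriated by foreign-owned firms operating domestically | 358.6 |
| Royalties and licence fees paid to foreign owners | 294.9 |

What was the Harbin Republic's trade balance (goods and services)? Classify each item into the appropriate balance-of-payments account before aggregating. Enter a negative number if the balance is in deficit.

Goods: 2396.9 + 1057.8 + 445.6 = 3900.3
Services: -294.9 - 274.6 + 245.2 + 913.8 = 589.5
Trade balance = 3900.3 + 589.5 = 4489.8
(Excluded from the trade balance — primary income: dividends paid to foreign shareholders of resident firms 259.2, interest paid on external government debt 184.3, dividends received from foreign subsidiaries of resident firms 294.8, interest received on holdings of foreign bonds 322.4, profits repatriated by foreign-owned firms operating domestically 358.6; capital account: debt forgiveness received from foreign official creditors 157.7, acquisition of foreign patents and trademarks (non-produced assets) 123.2; financial account: purchases of foreign government bonds by domestic residents 720.3, acquisition of a foreign subsidiary by a resident firm (outward FDI) 1078.4, foreign purchases of equities on the domestic stock exchange 256.0; secondary income: official foreign aid grants received (current) 111.7, pension payments received by residents from foreign governments 169.0.)

4489.8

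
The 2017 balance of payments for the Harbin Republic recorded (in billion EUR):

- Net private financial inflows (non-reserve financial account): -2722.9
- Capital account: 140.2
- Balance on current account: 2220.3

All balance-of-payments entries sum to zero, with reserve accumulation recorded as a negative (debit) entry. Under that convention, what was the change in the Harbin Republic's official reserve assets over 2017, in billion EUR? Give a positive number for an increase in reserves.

-362.4

Official reserve transactions balance = -(2220.3 + 140.2 + (-2722.9)) = 362.4
An accumulation of reserves is recorded as a debit (negative entry), so the change in the stock of reserves is the negative of that balance.
Change in official reserves = -(362.4) = -362.4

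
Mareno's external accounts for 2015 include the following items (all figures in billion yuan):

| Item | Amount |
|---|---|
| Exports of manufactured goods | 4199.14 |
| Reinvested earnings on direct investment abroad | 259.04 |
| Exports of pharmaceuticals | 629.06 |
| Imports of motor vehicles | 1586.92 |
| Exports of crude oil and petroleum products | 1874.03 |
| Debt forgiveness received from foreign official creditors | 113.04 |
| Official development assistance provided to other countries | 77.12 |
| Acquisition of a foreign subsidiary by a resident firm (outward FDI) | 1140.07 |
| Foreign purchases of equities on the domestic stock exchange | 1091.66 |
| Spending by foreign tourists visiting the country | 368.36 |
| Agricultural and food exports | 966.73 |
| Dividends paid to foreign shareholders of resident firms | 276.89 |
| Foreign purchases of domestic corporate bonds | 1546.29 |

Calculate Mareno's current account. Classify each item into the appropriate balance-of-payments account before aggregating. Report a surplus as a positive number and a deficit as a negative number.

Goods: 629.06 + 966.73 - 1586.92 + 4199.14 + 1874.03 = 6082.04
Services: 368.36
Primary income: 259.04 - 276.89 = -17.85
Secondary income: -77.12
Current account = 6082.04 + 368.36 + (-17.85) + (-77.12) = 6355.43
(Excluded from the current account — capital account: debt forgiveness received from foreign official creditors 113.04; financial account: acquisition of a foreign subsidiary by a resident firm (outward FDI) 1140.07, foreign purchases of equities on the domestic stock exchange 1091.66, foreign purchases of domestic corporate bonds 1546.29.)

6355.43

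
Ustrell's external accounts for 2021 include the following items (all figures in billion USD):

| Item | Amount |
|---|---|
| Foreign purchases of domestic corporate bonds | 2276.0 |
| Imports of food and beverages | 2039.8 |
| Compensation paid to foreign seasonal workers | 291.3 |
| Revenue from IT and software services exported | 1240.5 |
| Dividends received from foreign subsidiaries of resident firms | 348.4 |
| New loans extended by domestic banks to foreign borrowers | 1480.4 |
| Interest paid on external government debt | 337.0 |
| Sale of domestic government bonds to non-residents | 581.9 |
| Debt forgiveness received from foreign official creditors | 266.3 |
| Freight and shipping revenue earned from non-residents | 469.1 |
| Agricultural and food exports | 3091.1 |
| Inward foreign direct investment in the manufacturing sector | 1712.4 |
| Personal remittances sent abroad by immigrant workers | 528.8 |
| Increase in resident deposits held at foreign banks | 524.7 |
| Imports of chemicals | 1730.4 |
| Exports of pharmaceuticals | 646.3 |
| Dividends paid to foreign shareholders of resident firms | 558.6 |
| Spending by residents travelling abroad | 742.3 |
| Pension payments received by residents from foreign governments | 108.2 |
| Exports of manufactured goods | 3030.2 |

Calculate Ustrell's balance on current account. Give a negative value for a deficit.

2705.6

Goods: 3030.2 - 2039.8 + 3091.1 - 1730.4 + 646.3 = 2997.4
Services: 469.1 + 1240.5 - 742.3 = 967.3
Primary income: -291.3 - 337.0 - 558.6 + 348.4 = -838.5
Secondary income: 108.2 - 528.8 = -420.6
Current account = 2997.4 + 967.3 + (-838.5) + (-420.6) = 2705.6
(Excluded from the current account — financial account: foreign purchases of domestic corporate bonds 2276.0, new loans extended by domestic banks to foreign borrowers 1480.4, sale of domestic government bonds to non-residents 581.9, inward foreign direct investment in the manufacturing sector 1712.4, increase in resident deposits held at foreign banks 524.7; capital account: debt forgiveness received from foreign official creditors 266.3.)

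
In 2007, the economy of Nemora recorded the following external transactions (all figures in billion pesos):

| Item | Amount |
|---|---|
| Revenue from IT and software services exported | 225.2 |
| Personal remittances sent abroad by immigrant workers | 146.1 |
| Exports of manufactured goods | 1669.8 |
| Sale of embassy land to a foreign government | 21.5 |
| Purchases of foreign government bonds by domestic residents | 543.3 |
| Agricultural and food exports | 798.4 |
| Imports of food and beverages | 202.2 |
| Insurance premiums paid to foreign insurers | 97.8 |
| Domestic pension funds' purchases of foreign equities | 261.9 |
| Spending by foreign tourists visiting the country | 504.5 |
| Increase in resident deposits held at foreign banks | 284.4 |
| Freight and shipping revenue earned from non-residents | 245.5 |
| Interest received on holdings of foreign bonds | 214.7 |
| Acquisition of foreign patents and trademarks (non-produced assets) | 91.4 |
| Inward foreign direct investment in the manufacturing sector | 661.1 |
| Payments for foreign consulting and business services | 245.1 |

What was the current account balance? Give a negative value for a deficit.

Goods: 798.4 - 202.2 + 1669.8 = 2266.0
Services: -245.1 + 225.2 + 245.5 - 97.8 + 504.5 = 632.3
Primary income: 214.7
Secondary income: -146.1
Current account = 2266.0 + 632.3 + 214.7 + (-146.1) = 2966.9
(Excluded from the current account — capital account: sale of embassy land to a foreign government 21.5, acquisition of foreign patents and trademarks (non-produced assets) 91.4; financial account: purchases of foreign government bonds by domestic residents 543.3, domestic pension funds' purchases of foreign equities 261.9, increase in resident deposits held at foreign banks 284.4, inward foreign direct investment in the manufacturing sector 661.1.)

2966.9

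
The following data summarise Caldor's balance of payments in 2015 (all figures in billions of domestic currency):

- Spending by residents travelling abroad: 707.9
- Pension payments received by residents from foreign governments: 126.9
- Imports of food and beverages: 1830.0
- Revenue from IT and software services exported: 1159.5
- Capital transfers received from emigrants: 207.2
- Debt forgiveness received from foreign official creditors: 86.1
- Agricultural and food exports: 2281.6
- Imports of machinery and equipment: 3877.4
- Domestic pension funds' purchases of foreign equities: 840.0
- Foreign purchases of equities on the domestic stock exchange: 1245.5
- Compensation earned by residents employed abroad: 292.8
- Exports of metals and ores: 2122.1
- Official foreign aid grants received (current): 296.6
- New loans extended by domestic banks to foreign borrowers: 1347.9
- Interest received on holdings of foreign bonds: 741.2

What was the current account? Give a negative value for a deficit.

Goods: -3877.4 - 1830.0 + 2281.6 + 2122.1 = -1303.7
Services: -707.9 + 1159.5 = 451.6
Primary income: 292.8 + 741.2 = 1034.0
Secondary income: 296.6 + 126.9 = 423.5
Current account = (-1303.7) + 451.6 + 1034.0 + 423.5 = 605.4
(Excluded from the current account — capital account: capital transfers received from emigrants 207.2, debt forgiveness received from foreign official creditors 86.1; financial account: domestic pension funds' purchases of foreign equities 840.0, foreign purchases of equities on the domestic stock exchange 1245.5, new loans extended by domestic banks to foreign borrowers 1347.9.)

605.4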